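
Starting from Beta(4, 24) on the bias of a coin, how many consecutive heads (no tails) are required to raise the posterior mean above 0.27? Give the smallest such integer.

After k heads and 0 tails the posterior is Beta(4+k, 24), with mean (4+k)/(4+24+k).
Set (4+k)/(28+k) > 0.27 and solve: k > (0.27·28 − 4)/(1 − 0.27) = 4.877.
The smallest integer exceeding 4.877 is 5.

k = 5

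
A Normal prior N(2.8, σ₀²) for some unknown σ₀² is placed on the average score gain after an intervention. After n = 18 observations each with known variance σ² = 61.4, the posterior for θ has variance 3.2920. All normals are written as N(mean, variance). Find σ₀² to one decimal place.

σ₀² = 94.3

Posterior precision equals prior precision plus data precision: 1/σ_n² = 1/σ₀² + n/σ².
So 1/σ₀² = 1/3.2920 − 18/61.4 = 0.303767 − 0.293160 = 0.010607.
Hence σ₀² = 1/0.010607 ≈ 94.3.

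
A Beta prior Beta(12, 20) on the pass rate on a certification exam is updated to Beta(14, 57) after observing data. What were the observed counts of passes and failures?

2 passes and 37 failures

Beta is conjugate to the binomial likelihood: posterior = Beta(a+s, b+f).
Match parameters: s=14−12=2, f=57−20=37.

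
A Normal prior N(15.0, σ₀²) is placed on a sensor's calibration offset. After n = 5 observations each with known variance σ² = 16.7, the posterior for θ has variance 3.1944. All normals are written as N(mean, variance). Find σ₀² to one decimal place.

σ₀² = 73.3

For the Normal–Normal model with known σ², precisions add: τ_n = τ₀ + n/σ².
So 1/σ₀² = 1/3.1944 − 5/16.7 = 0.313048 − 0.299401 = 0.013647.
Hence σ₀² = 1/0.013647 ≈ 73.3.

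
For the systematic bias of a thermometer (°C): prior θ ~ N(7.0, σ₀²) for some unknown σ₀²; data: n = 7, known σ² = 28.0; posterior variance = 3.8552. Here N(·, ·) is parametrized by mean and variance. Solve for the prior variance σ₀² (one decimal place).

σ₀² = 106.5

Posterior precision equals prior precision plus data precision: 1/σ_n² = 1/σ₀² + n/σ².
So 1/σ₀² = 1/3.8552 − 7/28.0 = 0.259390 − 0.250000 = 0.009390.
Hence σ₀² = 1/0.009390 ≈ 106.5.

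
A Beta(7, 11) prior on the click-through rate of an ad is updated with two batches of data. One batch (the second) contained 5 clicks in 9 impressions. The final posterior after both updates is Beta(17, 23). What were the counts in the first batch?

Because Beta–binomial updating is additive in the counts, the combined data contributed (α_post−α_prior, β_post−β_prior) successes and failures.
Total across both batches: 17−7=10 clicks, 23−11=12 non-clicks.
Subtract the second batch: 10−5=5 clicks and 12−4=8 non-clicks.

5 clicks and 8 non-clicks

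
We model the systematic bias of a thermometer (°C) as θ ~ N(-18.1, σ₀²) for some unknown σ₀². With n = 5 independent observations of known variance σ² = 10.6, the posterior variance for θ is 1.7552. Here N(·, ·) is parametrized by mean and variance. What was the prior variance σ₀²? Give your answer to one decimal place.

For the Normal–Normal model with known σ², precisions add: τ_n = τ₀ + n/σ².
So 1/σ₀² = 1/1.7552 − 5/10.6 = 0.569736 − 0.471698 = 0.098038.
Hence σ₀² = 1/0.098038 ≈ 10.2.

σ₀² = 10.2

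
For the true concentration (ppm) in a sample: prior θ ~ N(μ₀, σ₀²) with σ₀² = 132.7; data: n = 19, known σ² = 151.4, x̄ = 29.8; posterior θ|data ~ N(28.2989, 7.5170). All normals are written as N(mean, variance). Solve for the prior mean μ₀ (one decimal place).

The posterior mean is a precision-weighted average: μ_n = (τ₀μ₀ + τ_data·x̄)/(τ₀+τ_data), with τ₀=1/σ₀² and τ_data=n/σ².
Here τ₀ = 1/132.7 = 0.007536 and τ_data = 19/151.4 = 0.125495, so τ_n = 0.133031.
Rearranging for μ₀: μ₀ = (μ_n·τ_n − τ_data·x̄)/τ₀ = (28.2989·0.133031 − 0.125495·29.8) / 0.007536 = 0.024880/0.007536 ≈ 3.3.

μ₀ = 3.3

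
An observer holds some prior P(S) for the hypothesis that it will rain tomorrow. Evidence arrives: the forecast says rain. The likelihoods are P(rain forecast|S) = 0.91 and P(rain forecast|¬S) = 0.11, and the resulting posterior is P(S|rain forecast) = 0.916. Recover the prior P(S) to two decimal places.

Bayes' rule in odds form gives O(S|E) = O(S)·[P(E|S)/P(E|¬S)], hence O(S) = O(S|E)/LR.
Posterior odds = 0.916/(1−0.916) = 10.9048. LR = 0.91/0.11 = 8.2727.
Prior odds = 10.9048/8.2727 = 1.3182, so P(S) = 1.3182/(1+1.3182) ≈ 0.57.

P(S) = 0.57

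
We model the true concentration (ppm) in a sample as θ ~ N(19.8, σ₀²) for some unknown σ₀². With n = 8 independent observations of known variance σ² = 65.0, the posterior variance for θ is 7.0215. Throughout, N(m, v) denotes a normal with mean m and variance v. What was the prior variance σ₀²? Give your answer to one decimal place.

For the Normal–Normal model with known σ², precisions add: τ_n = τ₀ + n/σ².
So 1/σ₀² = 1/7.0215 − 8/65.0 = 0.142420 − 0.123077 = 0.019343.
Hence σ₀² = 1/0.019343 ≈ 51.7.

σ₀² = 51.7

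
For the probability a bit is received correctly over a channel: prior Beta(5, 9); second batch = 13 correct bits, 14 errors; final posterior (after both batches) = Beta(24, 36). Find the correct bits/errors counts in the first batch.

Because Beta–binomial updating is additive in the counts, the combined data contributed (α_post−α_prior, β_post−β_prior) successes and failures.
Total across both batches: 24−5=19 correct bits, 36−9=27 errors.
Subtract the second batch: 19−13=6 correct bits and 27−14=13 errors.

6 correct bits and 13 errors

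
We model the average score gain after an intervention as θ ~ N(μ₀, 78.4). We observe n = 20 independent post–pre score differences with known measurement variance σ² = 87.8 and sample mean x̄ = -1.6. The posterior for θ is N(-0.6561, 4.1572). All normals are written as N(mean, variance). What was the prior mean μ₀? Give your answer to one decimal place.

The posterior mean is a precision-weighted average: μ_n = (τ₀μ₀ + τ_data·x̄)/(τ₀+τ_data), with τ₀=1/σ₀² and τ_data=n/σ².
Here τ₀ = 1/78.4 = 0.012755 and τ_data = 20/87.8 = 0.227790, so τ_n = 0.240545.
Rearranging for μ₀: μ₀ = (μ_n·τ_n − τ_data·x̄)/τ₀ = (-0.6561·0.240545 − 0.227790·-1.6) / 0.012755 = 0.206642/0.012755 ≈ 16.2.

μ₀ = 16.2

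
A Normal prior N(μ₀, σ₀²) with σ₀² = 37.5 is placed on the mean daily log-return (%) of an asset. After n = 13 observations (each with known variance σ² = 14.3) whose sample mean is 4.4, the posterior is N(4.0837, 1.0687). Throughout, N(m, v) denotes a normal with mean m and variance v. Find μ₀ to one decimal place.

μ₀ = -6.7

With known observation variance, the Normal–Normal posterior has precision τ_n = τ₀ + n/σ² and mean μ_n = (τ₀μ₀ + (n/σ²)x̄)/τ_n.
Here τ₀ = 1/37.5 = 0.026667 and τ_data = 13/14.3 = 0.909091, so τ_n = 0.935758.
Rearranging for μ₀: μ₀ = (μ_n·τ_n − τ_data·x̄)/τ₀ = (4.0837·0.935758 − 0.909091·4.4) / 0.026667 = -0.178645/0.026667 ≈ -6.7.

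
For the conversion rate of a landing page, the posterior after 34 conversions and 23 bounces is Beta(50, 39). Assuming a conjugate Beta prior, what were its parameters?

A Beta(α, β) prior with s successes and f failures in binomial data gives a Beta(α+s, β+f) posterior.
So α = 50 − 34 = 16 and β = 39 − 23 = 16.

Beta(16, 16)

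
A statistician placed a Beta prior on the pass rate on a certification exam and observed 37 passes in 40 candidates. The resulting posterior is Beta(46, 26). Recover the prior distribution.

Under Beta–binomial conjugacy the posterior parameters are (a+s, b+f).
So a = 46 − 37 = 9 and b = 26 − 3 = 23.

Beta(9, 23)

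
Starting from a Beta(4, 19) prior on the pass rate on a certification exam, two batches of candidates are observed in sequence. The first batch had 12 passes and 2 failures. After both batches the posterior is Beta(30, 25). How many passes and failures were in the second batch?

Because Beta–binomial updating is additive in the counts, the combined data contributed (α_post−α_prior, β_post−β_prior) successes and failures.
Total across both batches: 30−4=26 passes, 25−19=6 failures.
Subtract the first batch: 26−12=14 passes and 6−2=4 failures.

14 passes and 4 failures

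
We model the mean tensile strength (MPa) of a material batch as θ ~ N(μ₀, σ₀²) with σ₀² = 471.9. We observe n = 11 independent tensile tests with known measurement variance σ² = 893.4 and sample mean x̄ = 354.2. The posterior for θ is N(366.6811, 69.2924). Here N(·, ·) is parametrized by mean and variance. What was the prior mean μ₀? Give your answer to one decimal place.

μ₀ = 439.2

With known observation variance, the Normal–Normal posterior has precision τ_n = τ₀ + n/σ² and mean μ_n = (τ₀μ₀ + (n/σ²)x̄)/τ_n.
Here τ₀ = 1/471.9 = 0.002119 and τ_data = 11/893.4 = 0.012313, so τ_n = 0.014432.
Rearranging for μ₀: μ₀ = (μ_n·τ_n − τ_data·x̄)/τ₀ = (366.6811·0.014432 − 0.012313·354.2) / 0.002119 = 0.930677/0.002119 ≈ 439.2.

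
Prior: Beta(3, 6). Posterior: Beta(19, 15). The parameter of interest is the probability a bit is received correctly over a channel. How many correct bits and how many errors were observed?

16 correct bits and 9 errors

Under Beta–binomial conjugacy the posterior parameters are (a+s, b+f).
So s = 19 − 3 = 16 and f = 15 − 6 = 9.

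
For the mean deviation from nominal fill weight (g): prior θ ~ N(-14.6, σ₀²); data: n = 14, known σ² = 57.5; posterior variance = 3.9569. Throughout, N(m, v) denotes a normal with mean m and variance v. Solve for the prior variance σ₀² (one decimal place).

Posterior precision equals prior precision plus data precision: 1/σ_n² = 1/σ₀² + n/σ².
So 1/σ₀² = 1/3.9569 − 14/57.5 = 0.252723 − 0.243478 = 0.009245.
Hence σ₀² = 1/0.009245 ≈ 108.2.

σ₀² = 108.2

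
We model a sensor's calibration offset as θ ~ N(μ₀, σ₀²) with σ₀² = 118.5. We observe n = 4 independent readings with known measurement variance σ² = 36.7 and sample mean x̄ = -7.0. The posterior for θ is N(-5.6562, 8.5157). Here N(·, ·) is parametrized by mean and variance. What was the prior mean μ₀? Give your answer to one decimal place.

With known observation variance, the Normal–Normal posterior has precision τ_n = τ₀ + n/σ² and mean μ_n = (τ₀μ₀ + (n/σ²)x̄)/τ_n.
Here τ₀ = 1/118.5 = 0.008439 and τ_data = 4/36.7 = 0.108992, so τ_n = 0.117431.
Rearranging for μ₀: μ₀ = (μ_n·τ_n − τ_data·x̄)/τ₀ = (-5.6562·0.117431 − 0.108992·-7.0) / 0.008439 = 0.098731/0.008439 ≈ 11.7.

μ₀ = 11.7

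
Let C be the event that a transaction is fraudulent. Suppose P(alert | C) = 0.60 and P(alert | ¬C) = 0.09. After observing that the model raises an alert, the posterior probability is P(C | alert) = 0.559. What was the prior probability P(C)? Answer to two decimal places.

In odds form, posterior odds = prior odds × likelihood ratio, so prior odds = posterior odds ÷ LR.
Posterior odds = 0.559/(1−0.559) = 1.2676. LR = 0.60/0.09 = 6.6667.
Prior odds = 1.2676/6.6667 = 0.1901, so P(C) = 0.1901/(1+0.1901) ≈ 0.16.

P(C) = 0.16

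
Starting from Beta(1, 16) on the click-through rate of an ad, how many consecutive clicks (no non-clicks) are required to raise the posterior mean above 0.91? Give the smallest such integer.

After k clicks and 0 non-clicks the posterior is Beta(1+k, 16), with mean (1+k)/(1+16+k).
Set (1+k)/(17+k) > 0.91 and solve: k > (0.91·17 − 1)/(1 − 0.91) = 160.778.
The smallest integer exceeding 160.778 is 161.

k = 161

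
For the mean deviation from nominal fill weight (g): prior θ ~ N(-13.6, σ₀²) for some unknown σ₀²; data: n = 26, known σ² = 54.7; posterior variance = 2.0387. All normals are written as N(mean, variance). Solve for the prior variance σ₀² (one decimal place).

For the Normal–Normal model with known σ², precisions add: τ_n = τ₀ + n/σ².
So 1/σ₀² = 1/2.0387 − 26/54.7 = 0.490509 − 0.475320 = 0.015189.
Hence σ₀² = 1/0.015189 ≈ 65.8.

σ₀² = 65.8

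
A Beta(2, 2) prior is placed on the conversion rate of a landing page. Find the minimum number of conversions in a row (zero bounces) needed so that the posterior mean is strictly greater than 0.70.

After k conversions and 0 bounces the posterior is Beta(2+k, 2), with mean (2+k)/(2+2+k).
Set (2+k)/(4+k) > 0.70 and solve: k > (0.70·4 − 2)/(1 − 0.70) = 2.667.
The smallest integer exceeding 2.667 is 3, and checking k=3: (5)/(7) = 0.7143 > 0.70.

k = 3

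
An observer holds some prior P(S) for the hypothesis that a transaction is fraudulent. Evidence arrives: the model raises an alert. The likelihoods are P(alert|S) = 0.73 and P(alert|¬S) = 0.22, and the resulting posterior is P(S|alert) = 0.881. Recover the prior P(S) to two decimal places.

Bayes' rule in odds form gives O(S|E) = O(S)·[P(E|S)/P(E|¬S)], hence O(S) = O(S|E)/LR.
Posterior odds = 0.881/(1−0.881) = 7.4034. LR = 0.73/0.22 = 3.3182.
Prior odds = 7.4034/3.3182 = 2.2311, so P(S) = 2.2311/(1+2.2311) ≈ 0.69.

P(S) = 0.69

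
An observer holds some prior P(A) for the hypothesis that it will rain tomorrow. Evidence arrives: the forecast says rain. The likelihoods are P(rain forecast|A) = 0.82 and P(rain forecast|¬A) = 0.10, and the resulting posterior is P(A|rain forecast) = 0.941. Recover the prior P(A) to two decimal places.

P(A) = 0.66

Bayes' rule in odds form gives O(A|E) = O(A)·[P(E|A)/P(E|¬A)], hence O(A) = O(A|E)/LR.
Posterior odds = 0.941/(1−0.941) = 15.9492. LR = 0.82/0.10 = 8.2000.
Prior odds = 15.9492/8.2000 = 1.9450, so P(A) = 1.9450/(1+1.9450) ≈ 0.66.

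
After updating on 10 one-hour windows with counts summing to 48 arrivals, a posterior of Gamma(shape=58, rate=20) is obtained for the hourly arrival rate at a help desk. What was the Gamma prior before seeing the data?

Gamma(shape=10, rate=10)

A Gamma(α, β) prior (rate parametrization) on a Poisson rate with n observations summing to S gives posterior Gamma(α+S, β+n).
So α = 58 − 48 = 10 and β = 20 − 10 = 10.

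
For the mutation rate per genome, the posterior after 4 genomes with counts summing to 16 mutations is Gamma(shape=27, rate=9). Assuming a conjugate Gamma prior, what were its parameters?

Gamma–Poisson conjugacy: posterior shape = α + Σxᵢ, posterior rate = β + n.
So α = 27 − 16 = 11 and β = 9 − 4 = 5.

Gamma(shape=11, rate=5)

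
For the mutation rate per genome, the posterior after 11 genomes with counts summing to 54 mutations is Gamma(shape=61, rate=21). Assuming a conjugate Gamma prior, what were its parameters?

Gamma–Poisson conjugacy: posterior shape = α + Σxᵢ, posterior rate = β + n.
So α = 61 − 54 = 7 and β = 21 − 11 = 10.

Gamma(shape=7, rate=10)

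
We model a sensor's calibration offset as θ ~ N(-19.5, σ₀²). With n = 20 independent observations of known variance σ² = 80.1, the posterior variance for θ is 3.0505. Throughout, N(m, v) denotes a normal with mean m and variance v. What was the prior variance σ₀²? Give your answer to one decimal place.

σ₀² = 12.8

For the Normal–Normal model with known σ², precisions add: τ_n = τ₀ + n/σ².
So 1/σ₀² = 1/3.0505 − 20/80.1 = 0.327815 − 0.249688 = 0.078127.
Hence σ₀² = 1/0.078127 ≈ 12.8.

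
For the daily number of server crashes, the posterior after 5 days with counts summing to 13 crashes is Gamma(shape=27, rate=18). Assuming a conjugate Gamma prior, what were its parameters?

Gamma–Poisson conjugacy: posterior shape = α + Σxᵢ, posterior rate = β + n.
So α = 27 − 13 = 14 and β = 18 − 5 = 13.

Gamma(shape=14, rate=13)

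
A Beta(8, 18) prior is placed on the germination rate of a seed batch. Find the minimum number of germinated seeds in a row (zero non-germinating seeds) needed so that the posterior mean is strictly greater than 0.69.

k = 33

After k germinated seeds and 0 non-germinating seeds the posterior is Beta(8+k, 18), with mean (8+k)/(8+18+k).
Set (8+k)/(26+k) > 0.69 and solve: k > (0.69·26 − 8)/(1 − 0.69) = 32.065.
The smallest integer exceeding 32.065 is 33.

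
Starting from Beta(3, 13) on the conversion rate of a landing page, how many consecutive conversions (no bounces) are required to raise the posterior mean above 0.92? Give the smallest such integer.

After k conversions and 0 bounces the posterior is Beta(3+k, 13), with mean (3+k)/(3+13+k).
Set (3+k)/(16+k) > 0.92 and solve: k > (0.92·16 − 3)/(1 − 0.92) = 146.500.
The smallest integer exceeding 146.500 is 147.

k = 147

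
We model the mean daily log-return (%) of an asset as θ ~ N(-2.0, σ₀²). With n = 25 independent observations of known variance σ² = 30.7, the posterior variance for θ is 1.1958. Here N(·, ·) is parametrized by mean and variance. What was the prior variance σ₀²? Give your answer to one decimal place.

σ₀² = 45.6

For the Normal–Normal model with known σ², precisions add: τ_n = τ₀ + n/σ².
So 1/σ₀² = 1/1.1958 − 25/30.7 = 0.836260 − 0.814332 = 0.021928.
Hence σ₀² = 1/0.021928 ≈ 45.6.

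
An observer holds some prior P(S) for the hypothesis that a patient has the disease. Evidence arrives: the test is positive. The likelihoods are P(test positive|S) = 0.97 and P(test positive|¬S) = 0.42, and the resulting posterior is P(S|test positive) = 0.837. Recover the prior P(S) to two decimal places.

P(S) = 0.69

In odds form, posterior odds = prior odds × likelihood ratio, so prior odds = posterior odds ÷ LR.
Posterior odds = 0.837/(1−0.837) = 5.1350. LR = 0.97/0.42 = 2.3095.
Prior odds = 5.1350/2.3095 = 2.2234, so P(S) = 2.2234/(1+2.2234) ≈ 0.69.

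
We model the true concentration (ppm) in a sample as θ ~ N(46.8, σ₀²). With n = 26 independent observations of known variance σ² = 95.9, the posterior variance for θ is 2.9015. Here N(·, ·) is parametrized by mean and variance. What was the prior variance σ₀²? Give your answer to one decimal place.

σ₀² = 13.6

For the Normal–Normal model with known σ², precisions add: τ_n = τ₀ + n/σ².
So 1/σ₀² = 1/2.9015 − 26/95.9 = 0.344649 − 0.271116 = 0.073533.
Hence σ₀² = 1/0.073533 ≈ 13.6.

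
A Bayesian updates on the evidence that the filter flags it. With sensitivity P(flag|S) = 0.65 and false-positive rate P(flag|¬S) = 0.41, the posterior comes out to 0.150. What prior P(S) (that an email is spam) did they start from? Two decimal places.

Bayes' rule in odds form gives O(S|E) = O(S)·[P(E|S)/P(E|¬S)], hence O(S) = O(S|E)/LR.
Posterior odds = 0.150/(1−0.150) = 0.1765. LR = 0.65/0.41 = 1.5854.
Prior odds = 0.1765/1.5854 = 0.1113, so P(S) = 0.1113/(1+0.1113) ≈ 0.10.

P(S) = 0.10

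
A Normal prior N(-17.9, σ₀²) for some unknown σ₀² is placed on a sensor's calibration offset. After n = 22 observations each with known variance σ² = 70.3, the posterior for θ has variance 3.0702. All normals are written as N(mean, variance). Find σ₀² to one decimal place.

For the Normal–Normal model with known σ², precisions add: τ_n = τ₀ + n/σ².
So 1/σ₀² = 1/3.0702 − 22/70.3 = 0.325712 − 0.312945 = 0.012767.
Hence σ₀² = 1/0.012767 ≈ 78.3.

σ₀² = 78.3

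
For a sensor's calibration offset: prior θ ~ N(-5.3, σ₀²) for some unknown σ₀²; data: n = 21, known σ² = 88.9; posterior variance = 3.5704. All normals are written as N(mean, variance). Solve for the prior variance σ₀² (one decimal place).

σ₀² = 22.8

For the Normal–Normal model with known σ², precisions add: τ_n = τ₀ + n/σ².
So 1/σ₀² = 1/3.5704 − 21/88.9 = 0.280081 − 0.236220 = 0.043861.
Hence σ₀² = 1/0.043861 ≈ 22.8.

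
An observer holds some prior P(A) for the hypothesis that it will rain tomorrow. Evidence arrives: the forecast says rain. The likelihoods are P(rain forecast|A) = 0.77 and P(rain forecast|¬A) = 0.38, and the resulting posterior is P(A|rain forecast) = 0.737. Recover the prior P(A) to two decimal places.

Bayes' rule in odds form gives O(A|E) = O(A)·[P(E|A)/P(E|¬A)], hence O(A) = O(A|E)/LR.
Posterior odds = 0.737/(1−0.737) = 2.8023. LR = 0.77/0.38 = 2.0263.
Prior odds = 2.8023/2.0263 = 1.3830, so P(A) = 1.3830/(1+1.3830) ≈ 0.58.

P(A) = 0.58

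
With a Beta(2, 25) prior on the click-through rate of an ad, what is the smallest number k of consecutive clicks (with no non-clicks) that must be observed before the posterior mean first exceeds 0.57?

After k clicks and 0 non-clicks the posterior is Beta(2+k, 25), with mean (2+k)/(2+25+k).
Set (2+k)/(27+k) > 0.57 and solve: k > (0.57·27 − 2)/(1 − 0.57) = 31.140.
The smallest integer exceeding 31.140 is 32.

k = 32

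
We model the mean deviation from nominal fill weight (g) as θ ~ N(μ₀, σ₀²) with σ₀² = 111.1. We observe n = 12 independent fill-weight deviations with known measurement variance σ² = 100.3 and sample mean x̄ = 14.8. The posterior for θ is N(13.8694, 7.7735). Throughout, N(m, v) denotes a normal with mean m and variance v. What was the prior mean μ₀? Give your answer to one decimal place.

The posterior mean is a precision-weighted average: μ_n = (τ₀μ₀ + τ_data·x̄)/(τ₀+τ_data), with τ₀=1/σ₀² and τ_data=n/σ².
Here τ₀ = 1/111.1 = 0.009001 and τ_data = 12/100.3 = 0.119641, so τ_n = 0.128642.
Rearranging for μ₀: μ₀ = (μ_n·τ_n − τ_data·x̄)/τ₀ = (13.8694·0.128642 − 0.119641·14.8) / 0.009001 = 0.013501/0.009001 ≈ 1.5.

μ₀ = 1.5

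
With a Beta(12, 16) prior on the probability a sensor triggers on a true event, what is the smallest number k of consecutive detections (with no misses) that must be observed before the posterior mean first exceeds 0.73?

After k detections and 0 misses the posterior is Beta(12+k, 16), with mean (12+k)/(12+16+k).
Set (12+k)/(28+k) > 0.73 and solve: k > (0.73·28 − 12)/(1 − 0.73) = 31.259.
The smallest integer exceeding 31.259 is 32, and checking k=32: (44)/(60) = 0.7333 > 0.73.

k = 32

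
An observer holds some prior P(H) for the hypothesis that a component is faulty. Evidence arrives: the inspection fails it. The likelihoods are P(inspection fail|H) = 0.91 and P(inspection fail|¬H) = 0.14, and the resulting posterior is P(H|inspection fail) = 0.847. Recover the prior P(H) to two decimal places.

In odds form, posterior odds = prior odds × likelihood ratio, so prior odds = posterior odds ÷ LR.
Posterior odds = 0.847/(1−0.847) = 5.5359. LR = 0.91/0.14 = 6.5000.
Prior odds = 5.5359/6.5000 = 0.8517, so P(H) = 0.8517/(1+0.8517) ≈ 0.46.

P(H) = 0.46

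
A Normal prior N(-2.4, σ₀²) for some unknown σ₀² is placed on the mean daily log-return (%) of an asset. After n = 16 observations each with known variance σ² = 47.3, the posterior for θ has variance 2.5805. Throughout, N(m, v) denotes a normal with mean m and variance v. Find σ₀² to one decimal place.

For the Normal–Normal model with known σ², precisions add: τ_n = τ₀ + n/σ².
So 1/σ₀² = 1/2.5805 − 16/47.3 = 0.387522 − 0.338266 = 0.049256.
Hence σ₀² = 1/0.049256 ≈ 20.3.

σ₀² = 20.3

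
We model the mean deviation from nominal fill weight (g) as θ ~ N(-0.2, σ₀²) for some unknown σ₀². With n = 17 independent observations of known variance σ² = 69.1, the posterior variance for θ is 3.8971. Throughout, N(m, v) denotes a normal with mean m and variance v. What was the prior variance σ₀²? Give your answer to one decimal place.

For the Normal–Normal model with known σ², precisions add: τ_n = τ₀ + n/σ².
So 1/σ₀² = 1/3.8971 − 17/69.1 = 0.256601 − 0.246020 = 0.010581.
Hence σ₀² = 1/0.010581 ≈ 94.5.

σ₀² = 94.5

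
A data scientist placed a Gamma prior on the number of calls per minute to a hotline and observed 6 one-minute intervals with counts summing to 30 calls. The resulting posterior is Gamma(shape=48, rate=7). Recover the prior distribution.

Gamma–Poisson conjugacy: posterior shape = α + Σxᵢ, posterior rate = β + n.
So α = 48 − 30 = 18 and β = 7 − 6 = 1.

Gamma(shape=18, rate=1)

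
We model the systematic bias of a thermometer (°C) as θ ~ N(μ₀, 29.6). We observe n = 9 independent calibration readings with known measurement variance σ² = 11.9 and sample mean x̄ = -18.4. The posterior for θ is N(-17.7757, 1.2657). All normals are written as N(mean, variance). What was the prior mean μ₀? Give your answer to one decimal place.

The posterior mean is a precision-weighted average: μ_n = (τ₀μ₀ + τ_data·x̄)/(τ₀+τ_data), with τ₀=1/σ₀² and τ_data=n/σ².
Here τ₀ = 1/29.6 = 0.033784 and τ_data = 9/11.9 = 0.756303, so τ_n = 0.790087.
Rearranging for μ₀: μ₀ = (μ_n·τ_n − τ_data·x̄)/τ₀ = (-17.7757·0.790087 − 0.756303·-18.4) / 0.033784 = -0.128374/0.033784 ≈ -3.8.

μ₀ = -3.8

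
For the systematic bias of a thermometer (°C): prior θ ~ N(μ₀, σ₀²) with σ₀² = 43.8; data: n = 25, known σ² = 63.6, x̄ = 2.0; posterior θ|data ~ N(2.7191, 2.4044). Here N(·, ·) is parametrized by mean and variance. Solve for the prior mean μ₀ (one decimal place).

μ₀ = 15.1

With known observation variance, the Normal–Normal posterior has precision τ_n = τ₀ + n/σ² and mean μ_n = (τ₀μ₀ + (n/σ²)x̄)/τ_n.
Here τ₀ = 1/43.8 = 0.022831 and τ_data = 25/63.6 = 0.393082, so τ_n = 0.415913.
Rearranging for μ₀: μ₀ = (μ_n·τ_n − τ_data·x̄)/τ₀ = (2.7191·0.415913 − 0.393082·2.0) / 0.022831 = 0.344745/0.022831 ≈ 15.1.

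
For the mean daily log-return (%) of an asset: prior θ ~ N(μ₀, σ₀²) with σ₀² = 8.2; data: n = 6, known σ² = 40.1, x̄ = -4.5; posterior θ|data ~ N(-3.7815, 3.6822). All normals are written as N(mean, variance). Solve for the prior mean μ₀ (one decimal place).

μ₀ = -2.9

With known observation variance, the Normal–Normal posterior has precision τ_n = τ₀ + n/σ² and mean μ_n = (τ₀μ₀ + (n/σ²)x̄)/τ_n.
Here τ₀ = 1/8.2 = 0.121951 and τ_data = 6/40.1 = 0.149626, so τ_n = 0.271577.
Rearranging for μ₀: μ₀ = (μ_n·τ_n − τ_data·x̄)/τ₀ = (-3.7815·0.271577 − 0.149626·-4.5) / 0.121951 = -0.353651/0.121951 ≈ -2.9.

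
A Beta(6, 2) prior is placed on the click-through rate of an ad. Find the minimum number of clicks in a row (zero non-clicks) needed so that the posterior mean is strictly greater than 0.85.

k = 6

After k clicks and 0 non-clicks the posterior is Beta(6+k, 2), with mean (6+k)/(6+2+k).
Set (6+k)/(8+k) > 0.85 and solve: k > (0.85·8 − 6)/(1 − 0.85) = 5.333.
The smallest integer exceeding 5.333 is 6, and checking k=6: (12)/(14) = 0.8571 > 0.85.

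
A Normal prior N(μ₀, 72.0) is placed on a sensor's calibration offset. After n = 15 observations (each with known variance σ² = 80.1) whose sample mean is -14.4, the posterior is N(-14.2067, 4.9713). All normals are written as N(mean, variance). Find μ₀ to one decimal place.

μ₀ = -11.6

With known observation variance, the Normal–Normal posterior has precision τ_n = τ₀ + n/σ² and mean μ_n = (τ₀μ₀ + (n/σ²)x̄)/τ_n.
Here τ₀ = 1/72.0 = 0.013889 and τ_data = 15/80.1 = 0.187266, so τ_n = 0.201155.
Rearranging for μ₀: μ₀ = (μ_n·τ_n − τ_data·x̄)/τ₀ = (-14.2067·0.201155 − 0.187266·-14.4) / 0.013889 = -0.161118/0.013889 ≈ -11.6.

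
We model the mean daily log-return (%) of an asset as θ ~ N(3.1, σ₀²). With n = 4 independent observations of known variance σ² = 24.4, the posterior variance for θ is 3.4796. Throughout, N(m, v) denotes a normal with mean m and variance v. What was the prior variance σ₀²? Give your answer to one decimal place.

For the Normal–Normal model with known σ², precisions add: τ_n = τ₀ + n/σ².
So 1/σ₀² = 1/3.4796 − 4/24.4 = 0.287389 − 0.163934 = 0.123455.
Hence σ₀² = 1/0.123455 ≈ 8.1.

σ₀² = 8.1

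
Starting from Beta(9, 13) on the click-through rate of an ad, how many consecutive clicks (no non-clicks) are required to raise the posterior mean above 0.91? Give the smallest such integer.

k = 123

After k clicks and 0 non-clicks the posterior is Beta(9+k, 13), with mean (9+k)/(9+13+k).
Set (9+k)/(22+k) > 0.91 and solve: k > (0.91·22 − 9)/(1 − 0.91) = 122.444.
The smallest integer exceeding 122.444 is 123.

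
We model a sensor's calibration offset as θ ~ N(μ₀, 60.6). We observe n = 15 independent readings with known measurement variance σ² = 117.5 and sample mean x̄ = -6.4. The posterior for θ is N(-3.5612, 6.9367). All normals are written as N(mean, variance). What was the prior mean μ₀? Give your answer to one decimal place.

With known observation variance, the Normal–Normal posterior has precision τ_n = τ₀ + n/σ² and mean μ_n = (τ₀μ₀ + (n/σ²)x̄)/τ_n.
Here τ₀ = 1/60.6 = 0.016502 and τ_data = 15/117.5 = 0.127660, so τ_n = 0.144162.
Rearranging for μ₀: μ₀ = (μ_n·τ_n − τ_data·x̄)/τ₀ = (-3.5612·0.144162 − 0.127660·-6.4) / 0.016502 = 0.303634/0.016502 ≈ 18.4.

μ₀ = 18.4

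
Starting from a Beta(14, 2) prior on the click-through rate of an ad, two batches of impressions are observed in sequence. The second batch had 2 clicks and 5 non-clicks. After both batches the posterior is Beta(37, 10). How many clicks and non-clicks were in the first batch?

21 clicks and 3 non-clicks

Sequential conjugate updates are equivalent to a single update on the pooled data, so total successes = posterior α − prior α and total failures = posterior β − prior β.
Total across both batches: 37−14=23 clicks, 10−2=8 non-clicks.
Subtract the second batch: 23−2=21 clicks and 8−5=3 non-clicks.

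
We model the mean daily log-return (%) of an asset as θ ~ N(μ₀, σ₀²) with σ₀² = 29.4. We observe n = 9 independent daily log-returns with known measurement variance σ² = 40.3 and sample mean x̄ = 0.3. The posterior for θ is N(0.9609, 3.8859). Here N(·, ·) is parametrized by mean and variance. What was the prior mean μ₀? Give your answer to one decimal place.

The posterior mean is a precision-weighted average: μ_n = (τ₀μ₀ + τ_data·x̄)/(τ₀+τ_data), with τ₀=1/σ₀² and τ_data=n/σ².
Here τ₀ = 1/29.4 = 0.034014 and τ_data = 9/40.3 = 0.223325, so τ_n = 0.257339.
Rearranging for μ₀: μ₀ = (μ_n·τ_n − τ_data·x̄)/τ₀ = (0.9609·0.257339 − 0.223325·0.3) / 0.034014 = 0.180280/0.034014 ≈ 5.3.

μ₀ = 5.3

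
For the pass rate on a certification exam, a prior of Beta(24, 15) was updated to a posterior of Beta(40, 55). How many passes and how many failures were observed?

16 passes and 40 failures

Under Beta–binomial conjugacy the posterior parameters are (a+s, b+f).
Match parameters: s=40−24=16, f=55−15=40.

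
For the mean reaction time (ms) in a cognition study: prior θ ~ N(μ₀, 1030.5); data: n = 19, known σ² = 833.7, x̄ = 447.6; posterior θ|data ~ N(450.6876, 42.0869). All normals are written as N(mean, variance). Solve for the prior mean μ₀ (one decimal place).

With known observation variance, the Normal–Normal posterior has precision τ_n = τ₀ + n/σ² and mean μ_n = (τ₀μ₀ + (n/σ²)x̄)/τ_n.
Here τ₀ = 1/1030.5 = 0.000970 and τ_data = 19/833.7 = 0.022790, so τ_n = 0.023760.
Rearranging for μ₀: μ₀ = (μ_n·τ_n − τ_data·x̄)/τ₀ = (450.6876·0.023760 − 0.022790·447.6) / 0.000970 = 0.507533/0.000970 ≈ 523.2.

μ₀ = 523.2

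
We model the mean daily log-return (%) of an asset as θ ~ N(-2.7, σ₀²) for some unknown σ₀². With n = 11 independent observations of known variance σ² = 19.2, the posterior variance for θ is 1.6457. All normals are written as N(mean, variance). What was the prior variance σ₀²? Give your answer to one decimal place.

Posterior precision equals prior precision plus data precision: 1/σ_n² = 1/σ₀² + n/σ².
So 1/σ₀² = 1/1.6457 − 11/19.2 = 0.607644 − 0.572917 = 0.034727.
Hence σ₀² = 1/0.034727 ≈ 28.8.

σ₀² = 28.8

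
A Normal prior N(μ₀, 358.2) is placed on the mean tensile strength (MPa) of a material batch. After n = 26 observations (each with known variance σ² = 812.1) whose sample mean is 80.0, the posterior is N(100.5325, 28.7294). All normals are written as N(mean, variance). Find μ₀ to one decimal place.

μ₀ = 336.0

With known observation variance, the Normal–Normal posterior has precision τ_n = τ₀ + n/σ² and mean μ_n = (τ₀μ₀ + (n/σ²)x̄)/τ_n.
Here τ₀ = 1/358.2 = 0.002792 and τ_data = 26/812.1 = 0.032016, so τ_n = 0.034808.
Rearranging for μ₀: μ₀ = (μ_n·τ_n − τ_data·x̄)/τ₀ = (100.5325·0.034808 − 0.032016·80.0) / 0.002792 = 0.938055/0.002792 ≈ 336.0.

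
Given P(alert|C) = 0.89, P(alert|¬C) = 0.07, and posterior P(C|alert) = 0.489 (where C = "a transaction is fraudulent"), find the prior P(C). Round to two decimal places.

In odds form, posterior odds = prior odds × likelihood ratio, so prior odds = posterior odds ÷ LR.
Posterior odds = 0.489/(1−0.489) = 0.9569. LR = 0.89/0.07 = 12.7143.
Prior odds = 0.9569/12.7143 = 0.0753, so P(C) = 0.0753/(1+0.0753) ≈ 0.07.

P(C) = 0.07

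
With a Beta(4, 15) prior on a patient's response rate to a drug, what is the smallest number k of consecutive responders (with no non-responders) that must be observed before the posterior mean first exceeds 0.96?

k = 357

After k responders and 0 non-responders the posterior is Beta(4+k, 15), with mean (4+k)/(4+15+k).
Set (4+k)/(19+k) > 0.96 and solve: k > (0.96·19 − 4)/(1 − 0.96) = 356.000.
The smallest integer exceeding 356.000 is 357.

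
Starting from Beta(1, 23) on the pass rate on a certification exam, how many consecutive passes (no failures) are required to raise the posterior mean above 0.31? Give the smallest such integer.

After k passes and 0 failures the posterior is Beta(1+k, 23), with mean (1+k)/(1+23+k).
Set (1+k)/(24+k) > 0.31 and solve: k > (0.31·24 − 1)/(1 − 0.31) = 9.333.
The smallest integer exceeding 9.333 is 10.

k = 10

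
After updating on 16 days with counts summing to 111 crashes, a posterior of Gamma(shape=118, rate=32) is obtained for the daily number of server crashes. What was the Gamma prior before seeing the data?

Gamma–Poisson conjugacy: posterior shape = α + Σxᵢ, posterior rate = β + n.
So α = 118 − 111 = 7 and β = 32 − 16 = 16.

Gamma(shape=7, rate=16)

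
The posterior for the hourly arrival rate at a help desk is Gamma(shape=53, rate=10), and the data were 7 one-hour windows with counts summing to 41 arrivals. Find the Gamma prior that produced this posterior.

Gamma(shape=12, rate=3)

Gamma–Poisson conjugacy: posterior shape = α + Σxᵢ, posterior rate = β + n.
So α = 53 − 41 = 12 and β = 10 − 7 = 3.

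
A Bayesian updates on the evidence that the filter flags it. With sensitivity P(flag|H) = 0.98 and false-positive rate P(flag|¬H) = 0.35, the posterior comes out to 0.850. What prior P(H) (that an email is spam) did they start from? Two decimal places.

P(H) = 0.67

In odds form, posterior odds = prior odds × likelihood ratio, so prior odds = posterior odds ÷ LR.
Posterior odds = 0.850/(1−0.850) = 5.6667. LR = 0.98/0.35 = 2.8000.
Prior odds = 5.6667/2.8000 = 2.0238, so P(H) = 2.0238/(1+2.0238) ≈ 0.67.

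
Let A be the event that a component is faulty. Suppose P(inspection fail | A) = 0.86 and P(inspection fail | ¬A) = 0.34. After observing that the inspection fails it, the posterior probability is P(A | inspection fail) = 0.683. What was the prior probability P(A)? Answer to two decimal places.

In odds form, posterior odds = prior odds × likelihood ratio, so prior odds = posterior odds ÷ LR.
Posterior odds = 0.683/(1−0.683) = 2.1546. LR = 0.86/0.34 = 2.5294.
Prior odds = 2.1546/2.5294 = 0.8518, so P(A) = 0.8518/(1+0.8518) ≈ 0.46.

P(A) = 0.46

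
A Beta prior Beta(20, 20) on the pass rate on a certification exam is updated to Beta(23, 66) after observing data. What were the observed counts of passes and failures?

Under Beta–binomial conjugacy the posterior parameters are (a+s, b+f).
So s = 23 − 20 = 3 and f = 66 − 20 = 46.

3 passes and 46 failures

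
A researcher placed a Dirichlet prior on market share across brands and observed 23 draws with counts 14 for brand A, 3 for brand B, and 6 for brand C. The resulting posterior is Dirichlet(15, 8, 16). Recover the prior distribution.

Dirichlet(1, 5, 10)

For a Dirichlet(α) prior with multinomial counts c, the posterior is Dirichlet(α + c) componentwise.
Subtract each count from the matching posterior parameter: 15−14=1, 8−3=5, 16−6=10.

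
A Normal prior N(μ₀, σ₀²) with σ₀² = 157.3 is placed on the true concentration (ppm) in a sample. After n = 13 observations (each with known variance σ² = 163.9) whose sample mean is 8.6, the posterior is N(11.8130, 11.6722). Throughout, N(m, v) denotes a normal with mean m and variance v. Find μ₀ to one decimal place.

With known observation variance, the Normal–Normal posterior has precision τ_n = τ₀ + n/σ² and mean μ_n = (τ₀μ₀ + (n/σ²)x̄)/τ_n.
Here τ₀ = 1/157.3 = 0.006357 and τ_data = 13/163.9 = 0.079317, so τ_n = 0.085674.
Rearranging for μ₀: μ₀ = (μ_n·τ_n − τ_data·x̄)/τ₀ = (11.8130·0.085674 − 0.079317·8.6) / 0.006357 = 0.329941/0.006357 ≈ 51.9.

μ₀ = 51.9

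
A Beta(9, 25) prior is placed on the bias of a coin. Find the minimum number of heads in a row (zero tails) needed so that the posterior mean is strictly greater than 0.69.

After k heads and 0 tails the posterior is Beta(9+k, 25), with mean (9+k)/(9+25+k).
Set (9+k)/(34+k) > 0.69 and solve: k > (0.69·34 − 9)/(1 − 0.69) = 46.645.
The smallest integer exceeding 46.645 is 47.

k = 47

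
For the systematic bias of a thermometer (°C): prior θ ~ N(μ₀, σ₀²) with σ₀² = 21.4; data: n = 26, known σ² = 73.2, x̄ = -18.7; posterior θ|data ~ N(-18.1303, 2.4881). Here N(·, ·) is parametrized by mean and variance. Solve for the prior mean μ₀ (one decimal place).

The posterior mean is a precision-weighted average: μ_n = (τ₀μ₀ + τ_data·x̄)/(τ₀+τ_data), with τ₀=1/σ₀² and τ_data=n/σ².
Here τ₀ = 1/21.4 = 0.046729 and τ_data = 26/73.2 = 0.355191, so τ_n = 0.401920.
Rearranging for μ₀: μ₀ = (μ_n·τ_n − τ_data·x̄)/τ₀ = (-18.1303·0.401920 − 0.355191·-18.7) / 0.046729 = -0.644858/0.046729 ≈ -13.8.

μ₀ = -13.8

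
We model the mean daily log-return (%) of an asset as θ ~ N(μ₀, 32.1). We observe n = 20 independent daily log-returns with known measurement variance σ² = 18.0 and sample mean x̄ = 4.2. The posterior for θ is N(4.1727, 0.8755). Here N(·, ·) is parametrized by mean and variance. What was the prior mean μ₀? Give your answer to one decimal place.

μ₀ = 3.2

With known observation variance, the Normal–Normal posterior has precision τ_n = τ₀ + n/σ² and mean μ_n = (τ₀μ₀ + (n/σ²)x̄)/τ_n.
Here τ₀ = 1/32.1 = 0.031153 and τ_data = 20/18.0 = 1.111111, so τ_n = 1.142264.
Rearranging for μ₀: μ₀ = (μ_n·τ_n − τ_data·x̄)/τ₀ = (4.1727·1.142264 − 1.111111·4.2) / 0.031153 = 0.099659/0.031153 ≈ 3.2.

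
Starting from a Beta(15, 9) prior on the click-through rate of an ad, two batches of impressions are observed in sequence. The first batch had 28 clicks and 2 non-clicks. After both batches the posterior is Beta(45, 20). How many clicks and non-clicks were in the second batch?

2 clicks and 9 non-clicks

Because Beta–binomial updating is additive in the counts, the combined data contributed (α_post−α_prior, β_post−β_prior) successes and failures.
Total across both batches: 45−15=30 clicks, 20−9=11 non-clicks.
Subtract the first batch: 30−28=2 clicks and 11−2=9 non-clicks.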